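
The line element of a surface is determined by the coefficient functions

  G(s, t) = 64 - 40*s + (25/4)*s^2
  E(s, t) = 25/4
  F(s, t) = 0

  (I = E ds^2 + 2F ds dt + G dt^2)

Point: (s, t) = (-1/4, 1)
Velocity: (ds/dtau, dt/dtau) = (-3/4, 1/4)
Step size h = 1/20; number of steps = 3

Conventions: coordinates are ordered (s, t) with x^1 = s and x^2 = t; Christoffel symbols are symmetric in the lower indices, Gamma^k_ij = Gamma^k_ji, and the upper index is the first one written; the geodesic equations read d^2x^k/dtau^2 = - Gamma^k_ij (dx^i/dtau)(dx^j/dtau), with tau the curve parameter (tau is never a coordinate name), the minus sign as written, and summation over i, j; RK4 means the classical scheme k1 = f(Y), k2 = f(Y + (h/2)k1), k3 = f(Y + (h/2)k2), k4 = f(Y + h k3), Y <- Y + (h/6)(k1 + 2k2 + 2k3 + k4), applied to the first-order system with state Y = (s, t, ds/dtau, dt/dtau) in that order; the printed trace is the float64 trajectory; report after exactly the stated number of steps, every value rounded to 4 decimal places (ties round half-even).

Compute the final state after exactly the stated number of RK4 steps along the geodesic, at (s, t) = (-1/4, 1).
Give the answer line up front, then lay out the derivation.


Answer: s = -0.3648, t = 1.0363, ds/dtau = -0.7808, dt/dtau = 0.2342

f(Y) = (ds/dtau, dt/dtau, -Gamma^s_ij Y'^i Y'^j, -Gamma^t_ij Y'^i Y'^j) with the Gammas evaluated at the stage position; h = 0.050000; intermediate values shown to 6 dp
step 0: s = -0.2500, t = 1.0000, ds/dtau = -0.7500, dt/dtau = 0.2500
step 1:
  k1: at (s, t) = (-0.250000, 1.000000), (ds/dtau, dt/dtau) = (-0.750000, 0.250000); Gamma_sss = 0.000000, Gamma_sst = 0.000000, Gamma_stt = 3.450000, Gamma_tss = 0.000000, Gamma_tst = -0.289855, Gamma_ttt = 0.000000; k1 = (-0.750000, 0.250000, -0.215625, -0.108696)
  k2: at (s, t) = (-0.268750, 1.006250), (ds/dtau, dt/dtau) = (-0.755391, 0.247283); Gamma_sss = 0.000000, Gamma_sst = 0.000000, Gamma_stt = 3.468750, Gamma_tss = 0.000000, Gamma_tst = -0.288288, Gamma_ttt = 0.000000; k2 = (-0.755391, 0.247283, -0.212110, -0.107702)
  k3: at (s, t) = (-0.268885, 1.006182), (ds/dtau, dt/dtau) = (-0.755303, 0.247307); Gamma_sss = 0.000000, Gamma_sst = 0.000000, Gamma_stt = 3.468885, Gamma_tss = 0.000000, Gamma_tst = -0.288277, Gamma_ttt = 0.000000; k3 = (-0.755303, 0.247307, -0.212160, -0.107696)
  k4: at (s, t) = (-0.287765, 1.012365), (ds/dtau, dt/dtau) = (-0.760608, 0.244615); Gamma_sss = 0.000000, Gamma_sst = 0.000000, Gamma_stt = 3.487765, Gamma_tss = 0.000000, Gamma_tst = -0.286717, Gamma_ttt = 0.000000; k4 = (-0.760608, 0.244615, -0.208696, -0.106691)
  Y <- Y + (h/6)(k1 + 2k2 + 2k3 + k4): s = -0.2878, t = 1.0124, ds/dtau = -0.7606, dt/dtau = 0.2446
step 2:
  k1: at (s, t) = (-0.287767, 1.012365), (ds/dtau, dt/dtau) = (-0.760607, 0.244615); Gamma_sss = 0.000000, Gamma_sst = 0.000000, Gamma_stt = 3.487767, Gamma_tss = 0.000000, Gamma_tst = -0.286716, Gamma_ttt = 0.000000; k1 = (-0.760607, 0.244615, -0.208696, -0.106691)
  k2: at (s, t) = (-0.306782, 1.018480), (ds/dtau, dt/dtau) = (-0.765825, 0.241948); Gamma_sss = 0.000000, Gamma_sst = 0.000000, Gamma_stt = 3.506782, Gamma_tss = 0.000000, Gamma_tst = -0.285162, Gamma_ttt = 0.000000; k2 = (-0.765825, 0.241948, -0.205283, -0.105675)
  k3: at (s, t) = (-0.306912, 1.018414), (ds/dtau, dt/dtau) = (-0.765739, 0.241973); Gamma_sss = 0.000000, Gamma_sst = 0.000000, Gamma_stt = 3.506912, Gamma_tss = 0.000000, Gamma_tst = -0.285151, Gamma_ttt = 0.000000; k3 = (-0.765739, 0.241973, -0.205333, -0.105670)
  k4: at (s, t) = (-0.326054, 1.024464), (ds/dtau, dt/dtau) = (-0.770874, 0.239332); Gamma_sss = 0.000000, Gamma_sst = 0.000000, Gamma_stt = 3.526054, Gamma_tss = 0.000000, Gamma_tst = -0.283603, Gamma_ttt = 0.000000; k4 = (-0.770874, 0.239332, -0.201971, -0.104646)
  Y <- Y + (h/6)(k1 + 2k2 + 2k3 + k4): s = -0.3261, t = 1.0245, ds/dtau = -0.7709, dt/dtau = 0.2393
step 3:
  k1: at (s, t) = (-0.326055, 1.024463), (ds/dtau, dt/dtau) = (-0.770873, 0.239332); Gamma_sss = 0.000000, Gamma_sst = 0.000000, Gamma_stt = 3.526055, Gamma_tss = 0.000000, Gamma_tst = -0.283603, Gamma_ttt = 0.000000; k1 = (-0.770873, 0.239332, -0.201971, -0.104646)
  k2: at (s, t) = (-0.345327, 1.030446), (ds/dtau, dt/dtau) = (-0.775922, 0.236715); Gamma_sss = 0.000000, Gamma_sst = 0.000000, Gamma_stt = 3.545327, Gamma_tss = 0.000000, Gamma_tst = -0.282061, Gamma_ttt = 0.000000; k2 = (-0.775922, 0.236715, -0.198660, -0.103614)
  k3: at (s, t) = (-0.345453, 1.030381), (ds/dtau, dt/dtau) = (-0.775839, 0.236741); Gamma_sss = 0.000000, Gamma_sst = 0.000000, Gamma_stt = 3.545453, Gamma_tss = 0.000000, Gamma_tst = -0.282051, Gamma_ttt = 0.000000; k3 = (-0.775839, 0.236741, -0.198710, -0.103611)
  k4: at (s, t) = (-0.364847, 1.036300), (ds/dtau, dt/dtau) = (-0.780808, 0.234151); Gamma_sss = 0.000000, Gamma_sst = 0.000000, Gamma_stt = 3.564847, Gamma_tss = 0.000000, Gamma_tst = -0.280517, Gamma_ttt = 0.000000; k4 = (-0.780808, 0.234151, -0.195449, -0.102572)
  Y <- Y + (h/6)(k1 + 2k2 + 2k3 + k4): s = -0.3648, t = 1.0363, ds/dtau = -0.7808, dt/dtau = 0.2342


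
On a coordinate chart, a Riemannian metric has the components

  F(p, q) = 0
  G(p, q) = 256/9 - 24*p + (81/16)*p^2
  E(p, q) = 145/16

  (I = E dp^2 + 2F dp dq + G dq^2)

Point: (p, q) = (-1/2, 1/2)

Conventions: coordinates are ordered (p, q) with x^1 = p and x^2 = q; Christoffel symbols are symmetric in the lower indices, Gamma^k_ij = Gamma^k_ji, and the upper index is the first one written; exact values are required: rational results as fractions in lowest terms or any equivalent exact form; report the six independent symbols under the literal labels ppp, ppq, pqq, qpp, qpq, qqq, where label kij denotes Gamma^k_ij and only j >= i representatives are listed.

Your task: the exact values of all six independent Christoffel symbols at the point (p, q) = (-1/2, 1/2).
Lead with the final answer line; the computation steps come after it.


Answer: Gamma_ppp = 0, Gamma_ppq = 0, Gamma_pqq = 93/58, Gamma_qpp = 0, Gamma_qpq = -54/155, Gamma_qqq = 0

E = 145/16, F = 0, G = 24025/576 at the point
E_p = 0, E_q = 0, F_p = 0, F_q = 0, G_p = -465/16, G_q = 0
EG - F^2 = 3483625/9216;  g^inv = (9216/3483625) * [[24025/576, 0], [0, 145/16]]
first-kind symbols [ij,l] = (1/2)(d_i g_jl + d_j g_il - d_l g_ij): [pp,p] = E_p/2 = 0, [pp,q] = F_p - E_q/2 = 0, [pq,p] = E_q/2 = 0, [pq,q] = G_p/2 = -465/32, [qq,p] = F_q - G_p/2 = 465/32, [qq,q] = G_q/2 = 0
Gamma^p_ij = (G*[ij,p] - F*[ij,q])/(EG - F^2), Gamma^q_ij = (E*[ij,q] - F*[ij,p])/(EG - F^2)


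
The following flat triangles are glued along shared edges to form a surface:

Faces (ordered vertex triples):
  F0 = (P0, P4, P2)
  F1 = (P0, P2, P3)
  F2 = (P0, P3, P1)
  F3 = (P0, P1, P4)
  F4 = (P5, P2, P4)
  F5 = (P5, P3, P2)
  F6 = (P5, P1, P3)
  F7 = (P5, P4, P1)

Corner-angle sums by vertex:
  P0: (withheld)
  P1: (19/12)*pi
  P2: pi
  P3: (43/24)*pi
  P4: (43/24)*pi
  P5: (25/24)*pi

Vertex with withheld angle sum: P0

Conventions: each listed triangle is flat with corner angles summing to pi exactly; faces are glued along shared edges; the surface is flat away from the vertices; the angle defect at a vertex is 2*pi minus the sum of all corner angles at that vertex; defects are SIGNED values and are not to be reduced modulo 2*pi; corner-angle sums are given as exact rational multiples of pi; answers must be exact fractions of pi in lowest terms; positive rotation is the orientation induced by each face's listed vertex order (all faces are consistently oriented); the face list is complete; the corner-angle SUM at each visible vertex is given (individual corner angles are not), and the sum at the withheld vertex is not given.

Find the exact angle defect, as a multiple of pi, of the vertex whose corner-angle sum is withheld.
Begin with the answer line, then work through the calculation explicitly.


Answer: defect(P0) = (29/24)*pi

V = 6, E = 12, F = 8; chi = V - E + F = 2
Gauss-Bonnet: total defect = 2*pi*chi = 4*pi; visible defects sum to (67/24)*pi


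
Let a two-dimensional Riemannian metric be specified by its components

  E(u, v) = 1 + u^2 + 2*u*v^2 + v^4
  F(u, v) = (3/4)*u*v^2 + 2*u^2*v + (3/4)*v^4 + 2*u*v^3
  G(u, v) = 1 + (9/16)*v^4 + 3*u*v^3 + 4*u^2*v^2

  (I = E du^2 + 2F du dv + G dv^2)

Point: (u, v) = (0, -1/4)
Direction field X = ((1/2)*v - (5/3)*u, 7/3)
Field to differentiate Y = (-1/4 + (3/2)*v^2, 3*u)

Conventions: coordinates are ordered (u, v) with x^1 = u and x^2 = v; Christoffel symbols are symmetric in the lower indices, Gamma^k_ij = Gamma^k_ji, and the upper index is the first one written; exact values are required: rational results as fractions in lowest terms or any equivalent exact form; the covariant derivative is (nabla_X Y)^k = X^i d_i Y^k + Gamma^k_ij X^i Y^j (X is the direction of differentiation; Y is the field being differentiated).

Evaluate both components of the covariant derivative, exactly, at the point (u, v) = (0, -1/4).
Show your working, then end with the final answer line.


E = 257/256, F = 3/1024, G = 4105/4096 at the point
E_u = 1/8, E_v = -1/16, F_u = 1/64, F_v = -3/64, G_u = -3/64, G_v = -9/256
EG - F^2 = 4121/4096;  g^inv = (4096/4121) * [[4105/4096, -3/1024], [-3/1024, 257/256]]
first-kind symbols [ij,l] = (1/2)(d_i g_jl + d_j g_il - d_l g_ij): [uu,u] = E_u/2 = 1/16, [uu,v] = F_u - E_v/2 = 3/64, [uv,u] = E_v/2 = -1/32, [uv,v] = G_u/2 = -3/128, [vv,u] = F_v - G_u/2 = -3/128, [vv,v] = G_v/2 = -9/512
Gamma^u_ij = (G*[ij,u] - F*[ij,v])/(EG - F^2), Gamma^v_ij = (E*[ij,v] - F*[ij,u])/(EG - F^2)
Gamma_uuu = 256/4121, Gamma_uuv = -128/4121, Gamma_uvv = -96/4121, Gamma_vuu = 192/4121, Gamma_vuv = -96/4121, Gamma_vvv = -72/4121
X = (-1/8, 7/3), Y = (-5/32, 0) at the point

Answer: (nabla_X Y)^u = -85921/49452, (nabla_X Y)^v = -12053/32968


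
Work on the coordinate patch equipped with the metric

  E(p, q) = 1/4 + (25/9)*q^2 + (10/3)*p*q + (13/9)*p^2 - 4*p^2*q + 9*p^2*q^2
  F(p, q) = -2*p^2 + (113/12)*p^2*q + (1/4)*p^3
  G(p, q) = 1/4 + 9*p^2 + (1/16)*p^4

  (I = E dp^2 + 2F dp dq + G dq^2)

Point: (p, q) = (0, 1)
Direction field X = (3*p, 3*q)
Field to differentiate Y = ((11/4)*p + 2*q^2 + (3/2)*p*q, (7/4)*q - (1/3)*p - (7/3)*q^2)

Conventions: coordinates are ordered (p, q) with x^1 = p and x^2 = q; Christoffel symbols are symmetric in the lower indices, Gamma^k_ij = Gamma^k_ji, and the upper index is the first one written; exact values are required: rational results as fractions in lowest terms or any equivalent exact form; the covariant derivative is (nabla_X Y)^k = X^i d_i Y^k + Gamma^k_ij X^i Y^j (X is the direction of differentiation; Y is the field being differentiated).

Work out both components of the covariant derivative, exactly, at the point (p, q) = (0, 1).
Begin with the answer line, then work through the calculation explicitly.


Answer: (nabla_X Y)^p = 1908/109, (nabla_X Y)^q = -35/4

E = 109/36, F = 0, G = 1/4 at the point
E_p = 10/3, E_q = 50/9, F_p = 0, F_q = 0, G_p = 0, G_q = 0
EG - F^2 = 109/144;  g^inv = (144/109) * [[1/4, 0], [0, 109/36]]
first-kind symbols [ij,l] = (1/2)(d_i g_jl + d_j g_il - d_l g_ij): [pp,p] = E_p/2 = 5/3, [pp,q] = F_p - E_q/2 = -25/9, [pq,p] = E_q/2 = 25/9, [pq,q] = G_p/2 = 0, [qq,p] = F_q - G_p/2 = 0, [qq,q] = G_q/2 = 0
Gamma^p_ij = (G*[ij,p] - F*[ij,q])/(EG - F^2), Gamma^q_ij = (E*[ij,q] - F*[ij,p])/(EG - F^2)
Gamma_ppp = 60/109, Gamma_ppq = 100/109, Gamma_pqq = 0, Gamma_qpp = -100/9, Gamma_qpq = 0, Gamma_qqq = 0
X = (0, 3), Y = (2, -7/12) at the point


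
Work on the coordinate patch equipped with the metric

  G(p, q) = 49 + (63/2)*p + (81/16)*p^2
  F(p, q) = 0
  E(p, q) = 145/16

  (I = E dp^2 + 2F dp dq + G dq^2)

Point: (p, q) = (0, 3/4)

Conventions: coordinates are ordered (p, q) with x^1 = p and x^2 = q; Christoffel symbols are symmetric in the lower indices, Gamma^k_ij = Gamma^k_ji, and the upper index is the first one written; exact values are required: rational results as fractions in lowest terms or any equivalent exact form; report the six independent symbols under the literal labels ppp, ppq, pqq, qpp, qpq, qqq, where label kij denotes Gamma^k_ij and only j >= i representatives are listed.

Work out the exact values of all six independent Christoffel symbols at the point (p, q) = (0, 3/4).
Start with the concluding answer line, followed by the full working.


Answer: Gamma_ppp = 0, Gamma_ppq = 0, Gamma_pqq = -252/145, Gamma_qpp = 0, Gamma_qpq = 9/28, Gamma_qqq = 0

E = 145/16, F = 0, G = 49 at the point
E_p = 0, E_q = 0, F_p = 0, F_q = 0, G_p = 63/2, G_q = 0
EG - F^2 = 7105/16;  g^inv = (16/7105) * [[49, 0], [0, 145/16]]
first-kind symbols [ij,l] = (1/2)(d_i g_jl + d_j g_il - d_l g_ij): [pp,p] = E_p/2 = 0, [pp,q] = F_p - E_q/2 = 0, [pq,p] = E_q/2 = 0, [pq,q] = G_p/2 = 63/4, [qq,p] = F_q - G_p/2 = -63/4, [qq,q] = G_q/2 = 0
Gamma^p_ij = (G*[ij,p] - F*[ij,q])/(EG - F^2), Gamma^q_ij = (E*[ij,q] - F*[ij,p])/(EG - F^2)


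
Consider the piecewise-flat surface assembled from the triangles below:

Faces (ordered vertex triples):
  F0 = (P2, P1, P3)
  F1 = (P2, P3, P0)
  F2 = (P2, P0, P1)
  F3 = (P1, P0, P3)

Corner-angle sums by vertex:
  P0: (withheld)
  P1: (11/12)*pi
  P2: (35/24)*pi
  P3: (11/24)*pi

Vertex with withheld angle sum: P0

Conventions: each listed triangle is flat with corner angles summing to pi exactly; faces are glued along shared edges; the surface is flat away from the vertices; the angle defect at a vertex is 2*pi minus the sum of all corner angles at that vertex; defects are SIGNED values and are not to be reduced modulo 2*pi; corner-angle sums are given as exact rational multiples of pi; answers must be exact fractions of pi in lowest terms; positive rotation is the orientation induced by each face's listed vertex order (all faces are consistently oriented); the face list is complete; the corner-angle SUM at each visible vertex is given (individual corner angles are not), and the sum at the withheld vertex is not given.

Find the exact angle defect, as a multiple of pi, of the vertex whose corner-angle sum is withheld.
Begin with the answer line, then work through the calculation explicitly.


Answer: defect(P0) = (5/6)*pi

V = 4, E = 6, F = 4; chi = V - E + F = 2
Gauss-Bonnet: total defect = 2*pi*chi = 4*pi; visible defects sum to (19/6)*pi


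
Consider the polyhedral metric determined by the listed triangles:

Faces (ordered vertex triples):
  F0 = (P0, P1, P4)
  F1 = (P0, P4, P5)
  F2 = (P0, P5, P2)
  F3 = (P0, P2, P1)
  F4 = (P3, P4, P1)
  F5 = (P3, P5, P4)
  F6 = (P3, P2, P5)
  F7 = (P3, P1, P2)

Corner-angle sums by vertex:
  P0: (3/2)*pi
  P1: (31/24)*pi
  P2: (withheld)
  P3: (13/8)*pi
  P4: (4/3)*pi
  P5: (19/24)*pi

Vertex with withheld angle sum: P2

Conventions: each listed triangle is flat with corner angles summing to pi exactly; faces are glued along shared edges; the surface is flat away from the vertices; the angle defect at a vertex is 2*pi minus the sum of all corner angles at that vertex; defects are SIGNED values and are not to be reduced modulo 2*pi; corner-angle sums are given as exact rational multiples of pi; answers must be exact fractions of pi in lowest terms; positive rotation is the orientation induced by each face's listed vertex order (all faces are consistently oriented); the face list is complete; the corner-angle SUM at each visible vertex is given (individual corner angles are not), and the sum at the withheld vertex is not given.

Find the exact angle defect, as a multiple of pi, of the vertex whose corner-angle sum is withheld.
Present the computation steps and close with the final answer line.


V = 6, E = 12, F = 8; chi = V - E + F = 2
Gauss-Bonnet: total defect = 2*pi*chi = 4*pi; visible defects sum to (83/24)*pi

Answer: defect(P2) = (13/24)*pi


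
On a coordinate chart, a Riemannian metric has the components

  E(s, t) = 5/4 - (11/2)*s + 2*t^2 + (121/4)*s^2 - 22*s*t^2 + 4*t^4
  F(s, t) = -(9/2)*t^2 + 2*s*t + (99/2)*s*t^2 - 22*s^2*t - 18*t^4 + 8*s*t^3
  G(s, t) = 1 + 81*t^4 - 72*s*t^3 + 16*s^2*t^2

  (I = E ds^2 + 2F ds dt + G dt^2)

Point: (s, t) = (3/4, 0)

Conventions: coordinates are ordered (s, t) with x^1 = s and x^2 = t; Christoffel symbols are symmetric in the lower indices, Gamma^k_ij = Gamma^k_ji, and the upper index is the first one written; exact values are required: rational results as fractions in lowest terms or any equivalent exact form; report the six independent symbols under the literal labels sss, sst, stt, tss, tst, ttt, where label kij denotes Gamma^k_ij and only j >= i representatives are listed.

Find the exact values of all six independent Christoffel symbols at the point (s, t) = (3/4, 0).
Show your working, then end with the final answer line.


E = 905/64, F = 0, G = 1 at the point
E_s = 319/8, E_t = 0, F_s = 0, F_t = -87/8, G_s = 0, G_t = 0
EG - F^2 = 905/64;  g^inv = (64/905) * [[1, 0], [0, 905/64]]
first-kind symbols [ij,l] = (1/2)(d_i g_jl + d_j g_il - d_l g_ij): [ss,s] = E_s/2 = 319/16, [ss,t] = F_s - E_t/2 = 0, [st,s] = E_t/2 = 0, [st,t] = G_s/2 = 0, [tt,s] = F_t - G_s/2 = -87/8, [tt,t] = G_t/2 = 0
Gamma^s_ij = (G*[ij,s] - F*[ij,t])/(EG - F^2), Gamma^t_ij = (E*[ij,t] - F*[ij,s])/(EG - F^2)

Answer: Gamma_sss = 1276/905, Gamma_sst = 0, Gamma_stt = -696/905, Gamma_tss = 0, Gamma_tst = 0, Gamma_ttt = 0


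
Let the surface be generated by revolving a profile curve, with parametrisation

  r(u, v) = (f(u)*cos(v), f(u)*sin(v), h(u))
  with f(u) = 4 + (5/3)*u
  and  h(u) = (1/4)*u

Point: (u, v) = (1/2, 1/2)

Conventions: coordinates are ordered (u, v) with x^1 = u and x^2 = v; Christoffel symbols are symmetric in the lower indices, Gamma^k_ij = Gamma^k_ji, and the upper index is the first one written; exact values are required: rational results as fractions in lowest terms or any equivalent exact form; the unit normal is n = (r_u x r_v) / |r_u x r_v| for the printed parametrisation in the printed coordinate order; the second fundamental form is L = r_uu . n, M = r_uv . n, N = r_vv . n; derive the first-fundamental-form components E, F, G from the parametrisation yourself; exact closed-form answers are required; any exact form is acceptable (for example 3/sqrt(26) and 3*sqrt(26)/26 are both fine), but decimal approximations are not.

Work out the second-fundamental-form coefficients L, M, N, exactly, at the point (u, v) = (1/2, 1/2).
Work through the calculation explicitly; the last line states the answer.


f = 29/6, f' = 5/3, f'' = 0, h' = 1/4, h'' = 0
E = 409/144, F = 0, G = 841/36; answer radicand W^2 = 409/144
unnormalised second-form numerators: l = 0, m = 0, n = 29/24; L = l/sqrt(409/144), and similarly M = m/sqrt(W^2), N = n/sqrt(W^2)

Answer: L = 0, M = 0, N = 29*sqrt(409)/818


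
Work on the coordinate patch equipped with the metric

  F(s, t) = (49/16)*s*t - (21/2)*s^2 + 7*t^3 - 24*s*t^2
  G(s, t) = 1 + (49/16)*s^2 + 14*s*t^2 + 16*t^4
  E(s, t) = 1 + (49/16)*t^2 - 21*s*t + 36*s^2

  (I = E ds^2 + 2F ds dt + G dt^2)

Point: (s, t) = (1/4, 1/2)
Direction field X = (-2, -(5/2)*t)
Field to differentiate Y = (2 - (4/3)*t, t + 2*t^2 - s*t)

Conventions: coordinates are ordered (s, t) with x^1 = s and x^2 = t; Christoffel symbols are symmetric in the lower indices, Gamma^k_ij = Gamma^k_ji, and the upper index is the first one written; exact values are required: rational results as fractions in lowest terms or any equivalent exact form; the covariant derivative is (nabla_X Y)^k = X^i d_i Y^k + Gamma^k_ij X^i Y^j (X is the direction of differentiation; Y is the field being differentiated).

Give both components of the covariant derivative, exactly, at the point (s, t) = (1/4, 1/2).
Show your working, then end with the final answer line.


E = 89/64, F = -115/128, G = 785/256 at the point
E_s = 15/2, E_t = -35/16, F_s = -311/32, F_t = 1/64, G_s = 161/32, G_t = 23/2
EG - F^2 = 885/256;  g^inv = (256/885) * [[785/256, 115/128], [115/128, 89/64]]
first-kind symbols [ij,l] = (1/2)(d_i g_jl + d_j g_il - d_l g_ij): [ss,s] = E_s/2 = 15/4, [ss,t] = F_s - E_t/2 = -69/8, [st,s] = E_t/2 = -35/32, [st,t] = G_s/2 = 161/64, [tt,s] = F_t - G_s/2 = -5/2, [tt,t] = G_t/2 = 23/4
Gamma^s_ij = (G*[ij,s] - F*[ij,t])/(EG - F^2), Gamma^t_ij = (E*[ij,t] - F*[ij,s])/(EG - F^2)
Gamma_sss = 64/59, Gamma_sst = -56/177, Gamma_stt = -128/177, Gamma_tss = -736/295, Gamma_tst = 644/885, Gamma_ttt = 1472/885
X = (-2, -5/4), Y = (4/3, 7/8) at the point

Answer: (nabla_X Y)^s = 343/531, (nabla_X Y)^t = -3817/42480


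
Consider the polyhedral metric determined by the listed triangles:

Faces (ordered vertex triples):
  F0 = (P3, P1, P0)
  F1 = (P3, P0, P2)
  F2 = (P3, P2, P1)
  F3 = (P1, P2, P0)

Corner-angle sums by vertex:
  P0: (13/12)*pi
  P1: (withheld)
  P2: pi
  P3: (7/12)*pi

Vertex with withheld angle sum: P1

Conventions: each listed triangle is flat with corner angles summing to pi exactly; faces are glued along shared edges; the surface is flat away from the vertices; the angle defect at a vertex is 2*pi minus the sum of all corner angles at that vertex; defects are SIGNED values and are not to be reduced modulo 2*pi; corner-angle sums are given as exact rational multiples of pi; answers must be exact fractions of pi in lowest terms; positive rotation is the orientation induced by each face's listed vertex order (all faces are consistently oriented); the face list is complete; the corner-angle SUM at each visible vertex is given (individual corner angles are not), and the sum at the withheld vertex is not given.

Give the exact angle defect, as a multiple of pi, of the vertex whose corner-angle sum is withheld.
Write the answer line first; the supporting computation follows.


Answer: defect(P1) = (2/3)*pi

V = 4, E = 6, F = 4; chi = V - E + F = 2
Gauss-Bonnet: total defect = 2*pi*chi = 4*pi; visible defects sum to (10/3)*pi


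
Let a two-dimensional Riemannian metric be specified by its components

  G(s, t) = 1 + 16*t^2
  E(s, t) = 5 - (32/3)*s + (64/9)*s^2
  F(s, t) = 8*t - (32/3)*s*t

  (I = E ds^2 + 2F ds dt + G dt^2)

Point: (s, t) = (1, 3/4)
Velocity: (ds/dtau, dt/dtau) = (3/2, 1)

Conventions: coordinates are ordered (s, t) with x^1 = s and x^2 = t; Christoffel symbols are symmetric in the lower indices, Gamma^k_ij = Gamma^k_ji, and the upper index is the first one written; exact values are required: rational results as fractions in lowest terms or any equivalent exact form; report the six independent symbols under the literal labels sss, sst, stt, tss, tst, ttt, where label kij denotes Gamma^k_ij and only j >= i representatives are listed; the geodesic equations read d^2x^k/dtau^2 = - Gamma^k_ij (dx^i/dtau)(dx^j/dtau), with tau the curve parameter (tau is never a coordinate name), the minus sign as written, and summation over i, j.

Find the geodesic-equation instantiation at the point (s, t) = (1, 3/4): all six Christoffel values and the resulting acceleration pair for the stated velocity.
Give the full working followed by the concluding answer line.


E = 13/9, F = -2, G = 10 at the point
E_s = 32/9, E_t = 0, F_s = -8, F_t = -8/3, G_s = 0, G_t = 24
EG - F^2 = 94/9;  g^inv = (9/94) * [[10, 2], [2, 13/9]]
first-kind symbols [ij,l] = (1/2)(d_i g_jl + d_j g_il - d_l g_ij): [ss,s] = E_s/2 = 16/9, [ss,t] = F_s - E_t/2 = -8, [st,s] = E_t/2 = 0, [st,t] = G_s/2 = 0, [tt,s] = F_t - G_s/2 = -8/3, [tt,t] = G_t/2 = 12
Gamma^s_ij = (G*[ij,s] - F*[ij,t])/(EG - F^2), Gamma^t_ij = (E*[ij,t] - F*[ij,s])/(EG - F^2)
Gamma_sss = 8/47, Gamma_sst = 0, Gamma_stt = -12/47, Gamma_tss = -36/47, Gamma_tst = 0, Gamma_ttt = 54/47
d^2s/dtau^2 = -(Gamma_sss*(3/2)^2 + 2*Gamma_sst*(3/2)*(1) + Gamma_stt*(1)^2) = -6/47
d^2t/dtau^2 = -(Gamma_tss*(3/2)^2 + 2*Gamma_tst*(3/2)*(1) + Gamma_ttt*(1)^2) = 27/47

Answer: Gamma_sss = 8/47, Gamma_sst = 0, Gamma_stt = -12/47, Gamma_tss = -36/47, Gamma_tst = 0, Gamma_ttt = 54/47; accelerations (d^2s/dtau^2, d^2t/dtau^2) = (-6/47, 27/47)


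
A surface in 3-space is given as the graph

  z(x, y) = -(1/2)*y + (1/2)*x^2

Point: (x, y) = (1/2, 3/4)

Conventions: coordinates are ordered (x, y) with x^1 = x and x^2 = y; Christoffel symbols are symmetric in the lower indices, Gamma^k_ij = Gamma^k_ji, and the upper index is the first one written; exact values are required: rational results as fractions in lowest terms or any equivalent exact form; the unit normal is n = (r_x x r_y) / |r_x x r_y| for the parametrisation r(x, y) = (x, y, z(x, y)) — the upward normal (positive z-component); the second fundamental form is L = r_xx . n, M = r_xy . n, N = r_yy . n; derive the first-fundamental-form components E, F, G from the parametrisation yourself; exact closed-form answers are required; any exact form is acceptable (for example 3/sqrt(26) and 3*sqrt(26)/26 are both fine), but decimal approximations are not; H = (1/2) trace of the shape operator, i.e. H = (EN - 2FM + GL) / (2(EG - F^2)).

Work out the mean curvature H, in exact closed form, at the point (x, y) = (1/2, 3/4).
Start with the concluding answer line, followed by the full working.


Answer: H = 5*sqrt(6)/36

z_x = 1/2, z_y = -1/2, z_xx = 1, z_xy = 0, z_yy = 0
E = 5/4, F = -1/4, G = 5/4; answer radicand W^2 = 3/2
unnormalised second-form numerators: l = 1, m = 0, n = 0; L = l/sqrt(3/2), and similarly M = m/sqrt(W^2), N = n/sqrt(W^2)
H = (E*n - 2*F*m + G*l) / (2*(EG - F^2)*sqrt(W^2)); E*n - 2*F*m + G*l = 5/4, EG - F^2 = 3/2, so H = (5/12)/sqrt(3/2)


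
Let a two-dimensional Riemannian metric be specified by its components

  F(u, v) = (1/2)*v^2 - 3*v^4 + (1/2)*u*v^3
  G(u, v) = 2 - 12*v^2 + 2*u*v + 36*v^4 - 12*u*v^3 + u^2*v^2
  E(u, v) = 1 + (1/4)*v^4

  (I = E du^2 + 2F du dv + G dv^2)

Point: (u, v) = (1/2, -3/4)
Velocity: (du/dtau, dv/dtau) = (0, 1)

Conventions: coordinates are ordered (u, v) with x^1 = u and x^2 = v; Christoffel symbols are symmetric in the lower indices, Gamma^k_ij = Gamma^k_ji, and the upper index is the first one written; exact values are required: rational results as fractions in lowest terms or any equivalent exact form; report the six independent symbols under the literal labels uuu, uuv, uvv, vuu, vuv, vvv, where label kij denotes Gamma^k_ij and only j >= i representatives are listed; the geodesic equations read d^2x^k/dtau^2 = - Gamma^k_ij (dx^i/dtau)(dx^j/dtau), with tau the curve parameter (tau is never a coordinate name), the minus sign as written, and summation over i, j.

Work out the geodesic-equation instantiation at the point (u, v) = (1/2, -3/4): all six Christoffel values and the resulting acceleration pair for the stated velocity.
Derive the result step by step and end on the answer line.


E = 1105/1024, F = -99/128, G = 137/16 at the point
E_u = 0, E_v = -27/64, F_u = -27/128, F_v = 303/64, G_u = 33/8, G_v = -209/4
EG - F^2 = 8849/1024;  g^inv = (1024/8849) * [[137/16, 99/128], [99/128, 1105/1024]]
first-kind symbols [ij,l] = (1/2)(d_i g_jl + d_j g_il - d_l g_ij): [uu,u] = E_u/2 = 0, [uu,v] = F_u - E_v/2 = 0, [uv,u] = E_v/2 = -27/128, [uv,v] = G_u/2 = 33/16, [vv,u] = F_v - G_u/2 = 171/64, [vv,v] = G_v/2 = -209/8
Gamma^u_ij = (G*[ij,u] - F*[ij,v])/(EG - F^2), Gamma^v_ij = (E*[ij,v] - F*[ij,u])/(EG - F^2)
Gamma_uuu = 0, Gamma_uuv = -216/8849, Gamma_uvv = 2736/8849, Gamma_vuu = 0, Gamma_vuv = 2112/8849, Gamma_vvv = -26752/8849
d^2u/dtau^2 = -(Gamma_uuu*(0)^2 + 2*Gamma_uuv*(0)*(1) + Gamma_uvv*(1)^2) = -2736/8849
d^2v/dtau^2 = -(Gamma_vuu*(0)^2 + 2*Gamma_vuv*(0)*(1) + Gamma_vvv*(1)^2) = 26752/8849

Answer: Gamma_uuu = 0, Gamma_uuv = -216/8849, Gamma_uvv = 2736/8849, Gamma_vuu = 0, Gamma_vuv = 2112/8849, Gamma_vvv = -26752/8849; accelerations (d^2u/dtau^2, d^2v/dtau^2) = (-2736/8849, 26752/8849)


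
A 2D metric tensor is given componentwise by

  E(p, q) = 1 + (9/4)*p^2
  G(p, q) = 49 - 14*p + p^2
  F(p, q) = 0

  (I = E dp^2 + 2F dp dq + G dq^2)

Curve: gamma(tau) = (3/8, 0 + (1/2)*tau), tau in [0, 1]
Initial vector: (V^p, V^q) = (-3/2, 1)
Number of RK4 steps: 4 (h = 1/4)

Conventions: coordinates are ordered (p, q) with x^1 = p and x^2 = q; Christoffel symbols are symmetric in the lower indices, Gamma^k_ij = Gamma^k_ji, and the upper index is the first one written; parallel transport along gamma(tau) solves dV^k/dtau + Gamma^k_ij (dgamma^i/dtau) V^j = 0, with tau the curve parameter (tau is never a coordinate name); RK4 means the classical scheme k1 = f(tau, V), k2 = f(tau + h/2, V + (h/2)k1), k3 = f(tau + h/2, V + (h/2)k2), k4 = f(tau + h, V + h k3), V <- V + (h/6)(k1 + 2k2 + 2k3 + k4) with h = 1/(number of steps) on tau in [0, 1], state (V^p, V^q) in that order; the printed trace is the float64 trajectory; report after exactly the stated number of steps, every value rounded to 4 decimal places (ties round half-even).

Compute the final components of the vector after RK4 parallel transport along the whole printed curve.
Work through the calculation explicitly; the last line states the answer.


gamma'(tau) = (0, 1/2); f(tau, V)^k = -Gamma^k_ij(gamma(tau)) gamma'^i(tau) V^j; h = 1/4; intermediate values shown to 6 dp
curve data and Christoffel symbols at the stage parameters:
  tau = 0.000000: gamma = (0.375000, 0.000000), gamma' = (0.000000, 0.500000); Gamma_ppp = 0.640950, Gamma_ppq = 0.000000, Gamma_pqq = 5.032641, Gamma_qpp = 0.000000, Gamma_qpq = -0.150943, Gamma_qqq = 0.000000
  tau = 0.125000: gamma = (0.375000, 0.062500), gamma' = (0.000000, 0.500000); Gamma_ppp = 0.640950, Gamma_ppq = 0.000000, Gamma_pqq = 5.032641, Gamma_qpp = 0.000000, Gamma_qpq = -0.150943, Gamma_qqq = 0.000000
  tau = 0.250000: gamma = (0.375000, 0.125000), gamma' = (0.000000, 0.500000); Gamma_ppp = 0.640950, Gamma_ppq = 0.000000, Gamma_pqq = 5.032641, Gamma_qpp = 0.000000, Gamma_qpq = -0.150943, Gamma_qqq = 0.000000
  tau = 0.375000: gamma = (0.375000, 0.187500), gamma' = (0.000000, 0.500000); Gamma_ppp = 0.640950, Gamma_ppq = 0.000000, Gamma_pqq = 5.032641, Gamma_qpp = 0.000000, Gamma_qpq = -0.150943, Gamma_qqq = 0.000000
  tau = 0.500000: gamma = (0.375000, 0.250000), gamma' = (0.000000, 0.500000); Gamma_ppp = 0.640950, Gamma_ppq = 0.000000, Gamma_pqq = 5.032641, Gamma_qpp = 0.000000, Gamma_qpq = -0.150943, Gamma_qqq = 0.000000
  tau = 0.625000: gamma = (0.375000, 0.312500), gamma' = (0.000000, 0.500000); Gamma_ppp = 0.640950, Gamma_ppq = 0.000000, Gamma_pqq = 5.032641, Gamma_qpp = 0.000000, Gamma_qpq = -0.150943, Gamma_qqq = 0.000000
  tau = 0.750000: gamma = (0.375000, 0.375000), gamma' = (0.000000, 0.500000); Gamma_ppp = 0.640950, Gamma_ppq = 0.000000, Gamma_pqq = 5.032641, Gamma_qpp = 0.000000, Gamma_qpq = -0.150943, Gamma_qqq = 0.000000
  tau = 0.875000: gamma = (0.375000, 0.437500), gamma' = (0.000000, 0.500000); Gamma_ppp = 0.640950, Gamma_ppq = 0.000000, Gamma_pqq = 5.032641, Gamma_qpp = 0.000000, Gamma_qpq = -0.150943, Gamma_qqq = 0.000000
  tau = 1.000000: gamma = (0.375000, 0.500000), gamma' = (0.000000, 0.500000); Gamma_ppp = 0.640950, Gamma_ppq = 0.000000, Gamma_pqq = 5.032641, Gamma_qpp = 0.000000, Gamma_qpq = -0.150943, Gamma_qqq = 0.000000
step 0: V^p = -1.5000, V^q = 1.0000
step 1: k1 = (-2.516320, -0.113208), k2 = (-2.480712, -0.136946), k3 = (-2.473245, -0.136610), k4 = (-2.430382, -0.159873); V <- V + (h/6)(k1 + 2k2 + 2k3 + k4): V^p = -2.1189, V^q = 0.9658
step 2: k1 = (-2.430326, -0.159920), k2 = (-2.380025, -0.182848), k3 = (-2.372813, -0.182373), k4 = (-2.315598, -0.204690); V <- V + (h/6)(k1 + 2k2 + 2k3 + k4): V^p = -2.7128, V^q = 0.9202
step 3: k1 = (-2.315513, -0.204737), k2 = (-2.251115, -0.226581), k3 = (-2.244244, -0.225973), k4 = (-2.173358, -0.247081); V <- V + (h/6)(k1 + 2k2 + 2k3 + k4): V^p = -3.2744, V^q = 0.8637
step 4: k1 = (-2.173244, -0.247125), k2 = (-2.095513, -0.267627), k3 = (-2.089064, -0.266894), k4 = (-2.005346, -0.286541); V <- V + (h/6)(k1 + 2k2 + 2k3 + k4): V^p = -3.7972, V^q = 0.7969

Answer: V^p = -3.7972, V^q = 0.7969


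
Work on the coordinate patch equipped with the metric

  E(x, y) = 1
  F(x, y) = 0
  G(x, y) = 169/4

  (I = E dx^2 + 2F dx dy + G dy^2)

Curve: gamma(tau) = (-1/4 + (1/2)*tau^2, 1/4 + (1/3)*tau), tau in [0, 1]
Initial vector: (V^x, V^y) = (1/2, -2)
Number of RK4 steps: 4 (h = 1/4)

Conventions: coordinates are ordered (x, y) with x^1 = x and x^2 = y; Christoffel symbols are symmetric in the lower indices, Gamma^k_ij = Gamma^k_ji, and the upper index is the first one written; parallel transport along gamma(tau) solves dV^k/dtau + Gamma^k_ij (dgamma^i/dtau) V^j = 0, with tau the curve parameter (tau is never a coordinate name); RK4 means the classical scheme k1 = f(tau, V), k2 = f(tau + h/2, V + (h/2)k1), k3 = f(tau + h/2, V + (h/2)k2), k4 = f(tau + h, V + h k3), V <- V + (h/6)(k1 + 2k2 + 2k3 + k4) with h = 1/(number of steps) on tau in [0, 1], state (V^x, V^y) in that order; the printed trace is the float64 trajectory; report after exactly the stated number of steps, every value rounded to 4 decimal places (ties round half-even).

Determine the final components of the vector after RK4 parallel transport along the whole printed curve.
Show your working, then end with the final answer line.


gamma'(tau) = (tau, 1/3); f(tau, V)^k = -Gamma^k_ij(gamma(tau)) gamma'^i(tau) V^j; h = 1/4; intermediate values shown to 6 dp
curve data and Christoffel symbols at the stage parameters:
  tau = 0.000000: gamma = (-0.250000, 0.250000), gamma' = (0.000000, 0.333333); Gamma_xxx = 0.000000, Gamma_xxy = 0.000000, Gamma_xyy = 0.000000, Gamma_yxx = 0.000000, Gamma_yxy = 0.000000, Gamma_yyy = 0.000000
  tau = 0.125000: gamma = (-0.242188, 0.291667), gamma' = (0.125000, 0.333333); Gamma_xxx = 0.000000, Gamma_xxy = 0.000000, Gamma_xyy = 0.000000, Gamma_yxx = 0.000000, Gamma_yxy = 0.000000, Gamma_yyy = 0.000000
  tau = 0.250000: gamma = (-0.218750, 0.333333), gamma' = (0.250000, 0.333333); Gamma_xxx = 0.000000, Gamma_xxy = 0.000000, Gamma_xyy = 0.000000, Gamma_yxx = 0.000000, Gamma_yxy = 0.000000, Gamma_yyy = 0.000000
  tau = 0.375000: gamma = (-0.179688, 0.375000), gamma' = (0.375000, 0.333333); Gamma_xxx = 0.000000, Gamma_xxy = 0.000000, Gamma_xyy = 0.000000, Gamma_yxx = 0.000000, Gamma_yxy = 0.000000, Gamma_yyy = 0.000000
  tau = 0.500000: gamma = (-0.125000, 0.416667), gamma' = (0.500000, 0.333333); Gamma_xxx = 0.000000, Gamma_xxy = 0.000000, Gamma_xyy = 0.000000, Gamma_yxx = 0.000000, Gamma_yxy = 0.000000, Gamma_yyy = 0.000000
  tau = 0.625000: gamma = (-0.054688, 0.458333), gamma' = (0.625000, 0.333333); Gamma_xxx = 0.000000, Gamma_xxy = 0.000000, Gamma_xyy = 0.000000, Gamma_yxx = 0.000000, Gamma_yxy = 0.000000, Gamma_yyy = 0.000000
  tau = 0.750000: gamma = (0.031250, 0.500000), gamma' = (0.750000, 0.333333); Gamma_xxx = 0.000000, Gamma_xxy = 0.000000, Gamma_xyy = 0.000000, Gamma_yxx = 0.000000, Gamma_yxy = 0.000000, Gamma_yyy = 0.000000
  tau = 0.875000: gamma = (0.132812, 0.541667), gamma' = (0.875000, 0.333333); Gamma_xxx = 0.000000, Gamma_xxy = 0.000000, Gamma_xyy = 0.000000, Gamma_yxx = 0.000000, Gamma_yxy = 0.000000, Gamma_yyy = 0.000000
  tau = 1.000000: gamma = (0.250000, 0.583333), gamma' = (1.000000, 0.333333); Gamma_xxx = 0.000000, Gamma_xxy = 0.000000, Gamma_xyy = 0.000000, Gamma_yxx = 0.000000, Gamma_yxy = 0.000000, Gamma_yyy = 0.000000
step 0: V^x = 0.5000, V^y = -2.0000
step 1: k1 = (0.000000, 0.000000), k2 = (0.000000, 0.000000), k3 = (0.000000, 0.000000), k4 = (0.000000, 0.000000); V <- V + (h/6)(k1 + 2k2 + 2k3 + k4): V^x = 0.5000, V^y = -2.0000
step 2: k1 = (0.000000, 0.000000), k2 = (0.000000, 0.000000), k3 = (0.000000, 0.000000), k4 = (0.000000, 0.000000); V <- V + (h/6)(k1 + 2k2 + 2k3 + k4): V^x = 0.5000, V^y = -2.0000
step 3: k1 = (0.000000, 0.000000), k2 = (0.000000, 0.000000), k3 = (0.000000, 0.000000), k4 = (0.000000, 0.000000); V <- V + (h/6)(k1 + 2k2 + 2k3 + k4): V^x = 0.5000, V^y = -2.0000
step 4: k1 = (0.000000, 0.000000), k2 = (0.000000, 0.000000), k3 = (0.000000, 0.000000), k4 = (0.000000, 0.000000); V <- V + (h/6)(k1 + 2k2 + 2k3 + k4): V^x = 0.5000, V^y = -2.0000

Answer: V^x = 0.5000, V^y = -2.0000


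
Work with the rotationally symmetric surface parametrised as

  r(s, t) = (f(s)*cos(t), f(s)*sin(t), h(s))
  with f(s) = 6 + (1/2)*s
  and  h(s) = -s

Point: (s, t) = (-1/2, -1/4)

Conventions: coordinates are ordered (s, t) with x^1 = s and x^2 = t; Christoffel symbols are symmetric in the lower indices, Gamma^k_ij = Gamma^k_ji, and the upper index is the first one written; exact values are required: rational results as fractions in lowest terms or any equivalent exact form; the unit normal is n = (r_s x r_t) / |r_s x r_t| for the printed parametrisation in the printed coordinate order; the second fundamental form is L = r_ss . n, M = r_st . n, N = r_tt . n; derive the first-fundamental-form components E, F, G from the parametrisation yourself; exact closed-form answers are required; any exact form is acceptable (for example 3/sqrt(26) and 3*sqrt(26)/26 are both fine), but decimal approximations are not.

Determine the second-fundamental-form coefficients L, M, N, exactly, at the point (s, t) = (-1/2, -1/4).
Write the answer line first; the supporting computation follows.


Answer: L = 0, M = 0, N = -23*sqrt(5)/10

f = 23/4, f' = 1/2, f'' = 0, h' = -1, h'' = 0
E = 5/4, F = 0, G = 529/16; answer radicand W^2 = 5/4
unnormalised second-form numerators: l = 0, m = 0, n = -23/4; L = l/sqrt(5/4), and similarly M = m/sqrt(W^2), N = n/sqrt(W^2)


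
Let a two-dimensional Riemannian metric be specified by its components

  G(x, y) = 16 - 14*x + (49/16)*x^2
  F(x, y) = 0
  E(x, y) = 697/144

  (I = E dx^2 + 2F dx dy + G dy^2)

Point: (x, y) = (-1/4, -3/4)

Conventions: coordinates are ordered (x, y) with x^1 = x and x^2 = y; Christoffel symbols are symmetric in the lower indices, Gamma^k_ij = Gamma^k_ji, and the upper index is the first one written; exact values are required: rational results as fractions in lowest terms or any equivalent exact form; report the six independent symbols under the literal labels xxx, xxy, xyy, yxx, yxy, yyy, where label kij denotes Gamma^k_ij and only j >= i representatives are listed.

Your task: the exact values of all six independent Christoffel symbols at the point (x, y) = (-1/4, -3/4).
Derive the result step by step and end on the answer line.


E = 697/144, F = 0, G = 5041/256 at the point
E_x = 0, E_y = 0, F_x = 0, F_y = 0, G_x = -497/32, G_y = 0
EG - F^2 = 3513577/36864;  g^inv = (36864/3513577) * [[5041/256, 0], [0, 697/144]]
first-kind symbols [ij,l] = (1/2)(d_i g_jl + d_j g_il - d_l g_ij): [xx,x] = E_x/2 = 0, [xx,y] = F_x - E_y/2 = 0, [xy,x] = E_y/2 = 0, [xy,y] = G_x/2 = -497/64, [yy,x] = F_y - G_x/2 = 497/64, [yy,y] = G_y/2 = 0
Gamma^x_ij = (G*[ij,x] - F*[ij,y])/(EG - F^2), Gamma^y_ij = (E*[ij,y] - F*[ij,x])/(EG - F^2)

Answer: Gamma_xxx = 0, Gamma_xxy = 0, Gamma_xyy = 4473/2788, Gamma_yxx = 0, Gamma_yxy = -28/71, Gamma_yyy = 0


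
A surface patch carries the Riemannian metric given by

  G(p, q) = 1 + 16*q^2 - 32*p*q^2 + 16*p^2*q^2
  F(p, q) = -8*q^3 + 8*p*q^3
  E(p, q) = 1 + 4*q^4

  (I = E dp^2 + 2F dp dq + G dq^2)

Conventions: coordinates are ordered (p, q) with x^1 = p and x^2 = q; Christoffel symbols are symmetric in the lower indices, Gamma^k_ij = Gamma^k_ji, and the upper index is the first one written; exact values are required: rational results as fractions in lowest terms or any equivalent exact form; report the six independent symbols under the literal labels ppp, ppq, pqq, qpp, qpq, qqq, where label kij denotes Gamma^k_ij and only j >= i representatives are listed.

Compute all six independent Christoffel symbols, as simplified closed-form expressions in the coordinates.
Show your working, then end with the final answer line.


E = 1 + 4*q^4; F = -8*q^3 + 8*p*q^3; G = 1 + 16*q^2 - 32*p*q^2 + 16*p^2*q^2
Gamma^k_ij = (1/2) g^{kl} (d_i g_jl + d_j g_il - d_l g_ij), with g^inv = (1/(EG-F^2)) [[G, -F], [-F, E]]
first partials: E_p = 0, E_q = 16*q^3, F_p = 8*q^3, F_q = -24*q^2 + 24*p*q^2, G_p = -32*q^2 + 32*p*q^2, G_q = 32*q - 64*p*q + 32*p^2*q
D = EG - F^2 = 1 + 16*q^2 - 32*p*q^2 + 4*q^4 + 16*p^2*q^2
expanded: Gamma^p_pp = (G E_p - 2F F_p + F E_q)/(2D), Gamma^p_pq = (G E_q - F G_p)/(2D), Gamma^p_qq = (2G F_q - G G_p - F G_q)/(2D), Gamma^q_pp = (2E F_p - E E_q - F E_p)/(2D), Gamma^q_pq = (E G_p - F E_q)/(2D), Gamma^q_qq = (E G_q - 2F F_q + F G_p)/(2D); substitute and cancel common factors

Answer: Gamma_ppp = 0, Gamma_ppq = 8*q^3/(16*p^2*q^2 - 32*p*q^2 + 4*q^4 + 16*q^2 + 1), Gamma_pqq = (8*p*q^2 - 8*q^2)/(16*p^2*q^2 - 32*p*q^2 + 4*q^4 + 16*q^2 + 1), Gamma_qpp = 0, Gamma_qpq = (16*p*q^2 - 16*q^2)/(16*p^2*q^2 - 32*p*q^2 + 4*q^4 + 16*q^2 + 1), Gamma_qqq = (16*p^2*q - 32*p*q + 16*q)/(16*p^2*q^2 - 32*p*q^2 + 4*q^4 + 16*q^2 + 1)


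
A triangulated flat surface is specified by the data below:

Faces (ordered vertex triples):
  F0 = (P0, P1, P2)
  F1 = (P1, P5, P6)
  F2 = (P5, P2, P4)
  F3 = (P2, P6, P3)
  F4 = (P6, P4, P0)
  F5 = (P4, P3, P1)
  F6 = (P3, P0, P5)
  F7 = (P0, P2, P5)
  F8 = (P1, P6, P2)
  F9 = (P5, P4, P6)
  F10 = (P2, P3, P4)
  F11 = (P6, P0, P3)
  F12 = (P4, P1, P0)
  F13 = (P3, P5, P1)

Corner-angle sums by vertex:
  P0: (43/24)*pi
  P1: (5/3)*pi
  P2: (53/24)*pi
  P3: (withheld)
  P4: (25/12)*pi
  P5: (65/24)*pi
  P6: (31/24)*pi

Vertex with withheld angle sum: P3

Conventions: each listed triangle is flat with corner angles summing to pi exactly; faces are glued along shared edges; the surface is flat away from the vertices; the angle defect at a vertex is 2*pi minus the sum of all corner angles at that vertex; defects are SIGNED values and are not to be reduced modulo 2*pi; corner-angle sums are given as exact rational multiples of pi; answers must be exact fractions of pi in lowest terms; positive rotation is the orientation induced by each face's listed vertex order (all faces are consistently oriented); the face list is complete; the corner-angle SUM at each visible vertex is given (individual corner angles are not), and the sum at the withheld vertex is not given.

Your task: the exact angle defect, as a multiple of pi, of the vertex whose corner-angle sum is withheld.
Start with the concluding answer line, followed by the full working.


Answer: defect(P3) = -pi/4

V = 7, E = 21, F = 14; chi = V - E + F = 0
Gauss-Bonnet: total defect = 2*pi*chi = 0; visible defects sum to pi/4
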